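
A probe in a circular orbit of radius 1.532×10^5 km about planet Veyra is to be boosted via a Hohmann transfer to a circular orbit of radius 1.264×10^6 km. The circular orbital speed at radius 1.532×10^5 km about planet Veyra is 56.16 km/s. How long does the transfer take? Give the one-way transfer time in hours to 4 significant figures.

t = 23.68 hours

From the circular-orbit relation v² = μ/r at r = 1.532×10^5 km: μ = v²r = (56.16)² × 1.532×10^5 = 4.83184×10^8 km³/s².
Transfer-ellipse semi-major axis a_t = (r₁ + r₂)/2 = (1.532×10^5 + 1.264×10^6)/2 = 7.086×10^5 km.
Half the transfer-orbit period gives t = π√(a_t³/μ) = 85250 s.
Converting: 85250 s ÷ 3600 s/hour = 23.68 hours.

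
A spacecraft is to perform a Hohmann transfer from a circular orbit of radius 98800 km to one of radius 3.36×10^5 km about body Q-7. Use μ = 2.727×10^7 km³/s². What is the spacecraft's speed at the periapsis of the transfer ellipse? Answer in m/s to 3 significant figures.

v = 20700 m/s

Semi-major axis of the transfer orbit: a_t = (98800 + 3.360×10^5)/2 = 2.174×10^5 km.
The periapsis of the transfer ellipse is at r = 98800 km.
Applying v² = μ(2/r − 1/a_t): v = 20.65 km/s.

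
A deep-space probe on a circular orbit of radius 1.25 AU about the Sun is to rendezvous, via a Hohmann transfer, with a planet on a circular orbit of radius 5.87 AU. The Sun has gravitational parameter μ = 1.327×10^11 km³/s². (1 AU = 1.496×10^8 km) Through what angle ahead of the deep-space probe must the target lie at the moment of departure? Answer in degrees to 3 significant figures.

In km: r₁ = 1.25 × 1.496×10^8 = 1.870×10^8 km; r₂ = 5.87 × 1.496×10^8 = 8.78152×10^8 km.
Transfer-ellipse semi-major axis a_t = (r₁ + r₂)/2 = (1.870×10^8 + 8.78152×10^8)/2 = 5.32576×10^8 km.
The half-period of the transfer ellipse is t = π√(a_t³/μ) = 1.05995×10^8 s.
The target's mean motion on its circular orbit is ω₂ = √(μ/r₂³) = 1.39985×10^-8 rad/s.
Angle swept by the target during transfer: ω₂·t = 1.48377 rad = 85.01°.
Arrival is 180° from departure on the ellipse, so φ = 180° − 85.01° = 95.0°.

φ = 95.0°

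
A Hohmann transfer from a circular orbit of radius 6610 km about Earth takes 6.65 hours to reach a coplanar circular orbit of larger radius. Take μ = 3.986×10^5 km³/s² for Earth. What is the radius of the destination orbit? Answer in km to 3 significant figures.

r₂ = 50400 km

Transfer time t = 6.65 hours = 23940 s, and t = π√(a_t³/μ).
So a_t = (μ t²/π²)^(1/3) = (3.986×10^5 × (23940)² / π²)^(1/3) = 28499 km.
Since a_t = (r₁ + r₂)/2, r₂ = 2a_t − r₁ = 2×28499 − 6610 = 50388 km.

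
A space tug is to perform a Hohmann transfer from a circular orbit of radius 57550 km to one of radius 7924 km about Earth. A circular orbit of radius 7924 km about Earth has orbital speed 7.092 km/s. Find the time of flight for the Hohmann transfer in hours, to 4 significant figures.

From the circular-orbit relation v² = μ/r at r = 7924 km: μ = v²r = (7.092)² × 7924 = 3.98549×10^5 km³/s².
Semi-major axis of the transfer orbit: a_t = (57550 + 7924)/2 = 32737 km.
Transfer time t = π√(a_t³/μ) = π√((32737)³ / 3.98549×10^5) = 29476 s.
Converting: 29476 s ÷ 3600 s/hour = 8.188 hours.

t = 8.188 hours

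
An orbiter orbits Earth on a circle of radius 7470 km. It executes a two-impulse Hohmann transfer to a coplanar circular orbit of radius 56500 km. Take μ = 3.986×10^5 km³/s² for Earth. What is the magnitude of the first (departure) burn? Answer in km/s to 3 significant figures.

Semi-major axis of the transfer orbit: a_t = (7470 + 56500)/2 = 31985 km.
On the circular orbit at r = 7470 km, v_c = √(μ/r) = 7.305 km/s.
Vis-viva on the transfer ellipse at r = 7470 km gives v_t = √[μ(2/r − 1/a_t)] = 9.709 km/s.
Δv₁ = |v_t − v_c| = |9.709 − 7.305| = 2.404 km/s.

Δv₁ = 2.40 km/s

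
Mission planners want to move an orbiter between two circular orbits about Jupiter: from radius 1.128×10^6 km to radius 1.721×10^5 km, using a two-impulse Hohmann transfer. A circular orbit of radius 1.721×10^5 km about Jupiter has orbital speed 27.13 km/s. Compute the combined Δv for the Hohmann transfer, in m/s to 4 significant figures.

From the circular-orbit relation v² = μ/r at r = 1.721×10^5 km: μ = v²r = (27.13)² × 1.721×10^5 = 1.26672×10^8 km³/s².
Transfer-ellipse semi-major axis a_t = (r₁ + r₂)/2 = (1.128×10^6 + 1.721×10^5)/2 = 6.5005×10^5 km.
Circular speed at r₁: v₁ = √(μ/r₁) = √(1.26672×10^8/1.128×10^6) = 10.597 km/s.
On the transfer ellipse at r₁, vis-viva equation gives v_a = √[μ(2/r₁ − 1/a_t)] = 5.4526 km/s.
First burn Δv₁ = |v_a − v₁| = 5.144 km/s.
At r₂, v₂ = √(μ/r₂) = 27.130 km/s.
Transfer-orbit speed at r₂: v_p = √[μ(2/r₂ − 1/a_t)] = 35.738 km/s.
Second burn Δv₂ = |v₂ − v_p| = 8.608 km/s.
Δv = Δv₁ + Δv₂ = 5.144 + 8.608 = 13.75 km/s.

Δv = 13750 m/s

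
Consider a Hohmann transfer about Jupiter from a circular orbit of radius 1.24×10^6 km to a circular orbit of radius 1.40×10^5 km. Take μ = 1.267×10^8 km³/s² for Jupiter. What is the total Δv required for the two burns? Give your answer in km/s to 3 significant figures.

Δv = 15.8 km/s

Semi-major axis of the transfer orbit: a_t = (1.240×10^6 + 1.400×10^5)/2 = 6.900×10^5 km.
At r₁ the circular-orbit speed is v₁ = √(μ/r₁) = 10.1083 km/s.
On the transfer ellipse at r₁, vis-viva gives v_a = √[μ(2/r₁ − 1/a_t)] = 4.55320 km/s.
First burn Δv₁ = |v_a − v₁| = 5.5551 km/s.
At r₂, v₂ = √(μ/r₂) = 30.083 km/s.
Transfer-orbit speed at r₂: v_p = √[μ(2/r₂ − 1/a_t)] = 40.328 km/s.
Second burn Δv₂ = |v₂ − v_p| = 10.245 km/s.
Δv = Δv₁ + Δv₂ = 5.5551 + 10.245 = 15.80 km/s.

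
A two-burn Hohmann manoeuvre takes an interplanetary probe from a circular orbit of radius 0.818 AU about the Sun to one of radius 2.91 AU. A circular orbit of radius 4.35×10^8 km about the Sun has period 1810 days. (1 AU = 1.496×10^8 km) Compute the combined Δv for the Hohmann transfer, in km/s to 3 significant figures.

From Kepler's third law T² = 4π²r³/μ at r = 4.35×10^8 km, T = 1810 days = 1810 × 86400 s = 1.56384×10^8 s: μ = 4π²r³/T² = 1.32875×10^11 km³/s².
In km: r₁ = 0.818 × 1.496×10^8 = 1.223728×10^8 km; r₂ = 2.91 × 1.496×10^8 = 4.35336×10^8 km.
Semi-major axis of the transfer orbit: a_t = (1.223728×10^8 + 4.35336×10^8)/2 = 2.788544×10^8 km.
At r₁ the circular-orbit speed is v₁ = √(μ/r₁) = 32.95 km/s.
On the transfer ellipse at r₁, vis-viva equation gives v_p = √[μ(2/r₁ − 1/a_t)] = 41.17 km/s.
First burn Δv₁ = |v_p − v₁| = 8.220 km/s.
At r₂, v₂ = √(μ/r₂) = 17.4707 km/s.
Transfer-orbit speed at r₂: v_a = √[μ(2/r₂ − 1/a_t)] = 11.5735 km/s.
Second burn Δv₂ = |v₂ − v_a| = 5.897 km/s.
Δv = Δv₁ + Δv₂ = 8.220 + 5.897 = 14.12 km/s.

Δv = 14.1 km/s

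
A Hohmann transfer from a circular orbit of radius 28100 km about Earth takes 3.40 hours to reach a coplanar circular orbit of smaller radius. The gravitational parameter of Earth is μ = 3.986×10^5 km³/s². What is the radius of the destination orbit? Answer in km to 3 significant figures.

Transfer time t = 3.40 hours = 12240 s, and t = π√(a_t³/μ).
So a_t = (μ t²/π²)^(1/3) = (3.986×10^5 × (12240)² / π²)^(1/3) = 18222 km.
Since a_t = (r₁ + r₂)/2, r₂ = 2a_t − r₁ = 2×18222 − 28100 = 8344 km.

r₂ = 8340 km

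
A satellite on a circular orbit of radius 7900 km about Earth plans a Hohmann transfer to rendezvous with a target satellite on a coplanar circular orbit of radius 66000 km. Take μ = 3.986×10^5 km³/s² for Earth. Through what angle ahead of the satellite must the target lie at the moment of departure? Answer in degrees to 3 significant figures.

Semi-major axis of the transfer orbit: a_t = (7900 + 66000)/2 = 36950 km.
Transfer time t = π√(a_t³/μ) = 35340 s.
Target angular speed ω₂ = √(μ/r₂³) = 3.724×10^-5 rad/s.
Angle swept by the target during transfer: ω₂·t = 1.316 rad = 75.40°.
Arrival is 180° from departure on the ellipse, so φ = 180° − 75.40° = 105°.

φ = 105°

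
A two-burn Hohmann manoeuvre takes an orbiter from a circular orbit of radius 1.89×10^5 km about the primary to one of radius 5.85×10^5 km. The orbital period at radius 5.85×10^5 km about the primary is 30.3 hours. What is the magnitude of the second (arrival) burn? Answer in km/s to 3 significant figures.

From Kepler's third law T² = 4π²r³/μ at r = 5.85×10^5 km, T = 30.3 hours = 30.3 × 3600 s = 1.0908×10^5 s: μ = 4π²r³/T² = 6.64258×10^8 km³/s².
Semi-major axis of the transfer orbit: a_t = (1.890×10^5 + 5.850×10^5)/2 = 3.870×10^5 km.
Circular speed at r = 5.850×10^5 km: v_c = √(μ/r) = 33.70 km/s.
Transfer-orbit speed at the same r (vis-viva, a = a_t): v_t = √[μ(2/r − 1/a_t)] = 23.55 km/s.
Δv₂ = |v_t − v_c| = |23.55 − 33.70| = 10.15 km/s.

Δv₂ = 10.1 km/s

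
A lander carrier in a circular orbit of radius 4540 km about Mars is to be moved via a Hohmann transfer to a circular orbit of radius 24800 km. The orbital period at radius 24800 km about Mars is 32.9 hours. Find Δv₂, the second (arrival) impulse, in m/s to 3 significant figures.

From Kepler's third law T² = 4π²r³/μ at r = 24800 km, T = 32.9 hours = 32.9 × 3600 s = 1.1844×10^5 s: μ = 4π²r³/T² = 42925.8 km³/s².
Transfer-ellipse semi-major axis a_t = (r₁ + r₂)/2 = (4540 + 24800)/2 = 14670 km.
Circular speed at r = 24800 km: v_c = √(μ/r) = 1.3156 km/s.
Transfer-orbit speed at the same r (vis-viva, a = a_t): v_t = √[μ(2/r − 1/a_t)] = 0.73189 km/s.
Δv₂ = |v_t − v_c| = |0.73189 − 1.3156| = 0.5837 km/s.

Δv₂ = 584 m/s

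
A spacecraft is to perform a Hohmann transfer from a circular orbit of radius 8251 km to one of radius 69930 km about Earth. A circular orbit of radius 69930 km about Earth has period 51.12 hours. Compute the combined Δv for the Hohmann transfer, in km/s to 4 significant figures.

Δv = 3.637 km/s

From Kepler's third law T² = 4π²r³/μ at r = 69930 km, T = 51.12 hours = 51.12 × 3600 s = 1.84032×10^5 s: μ = 4π²r³/T² = 3.98624×10^5 km³/s².
The Hohmann ellipse has a_t = (r₁ + r₂)/2 = 39090.5 km.
Circular speed at r₁: v₁ = √(μ/r₁) = √(3.98624×10^5/8251) = 6.951 km/s.
Transfer-orbit speed at r₁ (vis-viva): v_p = √[μ(2/r₁ − 1/a_t)] = 9.297 km/s.
First burn Δv₁ = |v_p − v₁| = 2.346 km/s.
Circular speed at r₂: v₂ = √(μ/r₂) = 2.388 km/s.
Transfer-orbit speed at r₂: v_a = √[μ(2/r₂ − 1/a_t)] = 1.097 km/s.
Second burn Δv₂ = |v₂ − v_a| = 1.291 km/s.
Δv = Δv₁ + Δv₂ = 2.346 + 1.291 = 3.637 km/s.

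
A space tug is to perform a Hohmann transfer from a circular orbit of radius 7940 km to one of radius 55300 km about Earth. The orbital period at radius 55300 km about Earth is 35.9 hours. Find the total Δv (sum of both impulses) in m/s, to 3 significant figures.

Δv = 3630 m/s

From Kepler's third law T² = 4π²r³/μ at r = 55300 km, T = 35.9 hours = 35.9 × 3600 s = 1.2924×10^5 s: μ = 4π²r³/T² = 3.99707×10^5 km³/s².
Semi-major axis of the transfer orbit: a_t = (7940 + 55300)/2 = 31620 km.
Circular speed at r₁: v₁ = √(μ/r₁) = √(3.99707×10^5/7940) = 7.095 km/s.
On the transfer ellipse at r₁, v² = μ(2/r − 1/a) gives v_p = √[μ(2/r₁ − 1/a_t)] = 9.383 km/s.
First burn Δv₁ = |v_p − v₁| = 2.288 km/s.
At r₂, v₂ = √(μ/r₂) = 2.688 km/s.
Transfer-orbit speed at r₂: v_a = √[μ(2/r₂ − 1/a_t)] = 1.347 km/s.
Second burn Δv₂ = |v₂ − v_a| = 1.341 km/s.
Total Δv = Δv₁ + Δv₂ = 3.629 km/s.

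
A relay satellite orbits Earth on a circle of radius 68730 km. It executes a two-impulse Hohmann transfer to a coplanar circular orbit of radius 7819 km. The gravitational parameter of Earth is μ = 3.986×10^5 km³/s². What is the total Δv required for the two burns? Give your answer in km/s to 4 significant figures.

Semi-major axis of the transfer orbit: a_t = (68730 + 7819)/2 = 38274.5 km.
Circular speed at r₁: v₁ = √(μ/r₁) = √(3.986×10^5/68730) = 2.408 km/s.
Transfer-orbit speed at r₁ (v² = μ(2/r − 1/a)): v_a = √[μ(2/r₁ − 1/a_t)] = 1.088 km/s.
First burn Δv₁ = |v_a − v₁| = 1.320 km/s.
At r₂, v₂ = √(μ/r₂) = 7.140 km/s.
Transfer-orbit speed at r₂: v_p = √[μ(2/r₂ − 1/a_t)] = 9.568 km/s.
Second burn Δv₂ = |v₂ − v_p| = 2.428 km/s.
Δv = Δv₁ + Δv₂ = 1.320 + 2.428 = 3.748 km/s.

Δv = 3.748 km/s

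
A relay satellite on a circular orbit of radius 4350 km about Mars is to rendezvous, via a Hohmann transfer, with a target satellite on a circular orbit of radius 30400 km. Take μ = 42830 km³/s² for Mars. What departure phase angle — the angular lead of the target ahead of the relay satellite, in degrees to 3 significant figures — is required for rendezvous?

φ = 102°

The Hohmann ellipse has a_t = (r₁ + r₂)/2 = 17375 km.
The half-period of the transfer ellipse is t = π√(a_t³/μ) = 34767 s.
The target's mean motion on its circular orbit is ω₂ = √(μ/r₂³) = 3.9045×10^-5 rad/s.
Angle swept by the target during transfer: ω₂·t = 1.3575 rad = 77.78°.
Arrival is 180° from departure on the ellipse, so φ = 180° − 77.78° = 102°.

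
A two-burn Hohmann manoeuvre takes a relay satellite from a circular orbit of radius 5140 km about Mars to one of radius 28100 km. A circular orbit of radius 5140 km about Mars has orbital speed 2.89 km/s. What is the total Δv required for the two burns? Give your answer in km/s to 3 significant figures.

Δv = 1.42 km/s

From the circular-orbit relation v² = μ/r at r = 5140 km: μ = v²r = (2.89)² × 5140 = 42929.8 km³/s².
Transfer-ellipse semi-major axis a_t = (r₁ + r₂)/2 = (5140 + 28100)/2 = 16620 km.
Circular speed at r₁: v₁ = √(μ/r₁) = √(42929.8/5140) = 2.8900 km/s.
On the transfer ellipse at r₁, vis-viva equation gives v_p = √[μ(2/r₁ − 1/a_t)] = 3.7578 km/s.
First burn Δv₁ = |v_p − v₁| = 0.8678 km/s.
Circular speed at r₂: v₂ = √(μ/r₂) = 1.236 km/s.
Transfer-orbit speed at r₂: v_a = √[μ(2/r₂ − 1/a_t)] = 0.6874 km/s.
Second burn Δv₂ = |v₂ − v_a| = 0.5486 km/s.
Δv = Δv₁ + Δv₂ = 0.8678 + 0.5486 = 1.416 km/s.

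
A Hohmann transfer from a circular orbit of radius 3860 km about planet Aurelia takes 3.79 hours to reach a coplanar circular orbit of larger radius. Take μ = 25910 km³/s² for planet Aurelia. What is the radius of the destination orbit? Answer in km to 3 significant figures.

Transfer time t = 3.79 hours = 13644 s, and t = π√(a_t³/μ).
So a_t = (μ t²/π²)^(1/3) = (25910 × (13644)² / π²)^(1/3) = 7876.8 km.
Since a_t = (r₁ + r₂)/2, r₂ = 2a_t − r₁ = 2×7876.8 − 3860 = 11893.6 km.

r₂ = 11900 km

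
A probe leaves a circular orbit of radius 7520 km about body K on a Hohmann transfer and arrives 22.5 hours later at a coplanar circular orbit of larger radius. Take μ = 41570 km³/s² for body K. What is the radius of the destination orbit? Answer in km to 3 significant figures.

r₂ = 52900 km

Transfer time t = 22.5 hours = 81000 s, and t = π√(a_t³/μ).
So a_t = (μ t²/π²)^(1/3) = (41570 × (81000)² / π²)^(1/3) = 30233 km.
Since a_t = (r₁ + r₂)/2, r₂ = 2a_t − r₁ = 2×30233 − 7520 = 52946 km.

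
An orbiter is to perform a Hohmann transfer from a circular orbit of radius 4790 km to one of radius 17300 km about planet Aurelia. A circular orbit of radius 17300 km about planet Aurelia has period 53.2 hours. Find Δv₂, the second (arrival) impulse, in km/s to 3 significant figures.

From Kepler's third law T² = 4π²r³/μ at r = 17300 km, T = 53.2 hours = 53.2 × 3600 s = 1.9152×10^5 s: μ = 4π²r³/T² = 5572.75 km³/s².
Transfer-ellipse semi-major axis a_t = (r₁ + r₂)/2 = (4790 + 17300)/2 = 11045 km.
On the circular orbit at r = 17300 km, v_c = √(μ/r) = 0.5676 km/s.
Transfer-orbit speed at the same r (vis-viva, a = a_t): v_t = √[μ(2/r − 1/a_t)] = 0.3738 km/s.
Δv₂ = |v_t − v_c| = |0.3738 − 0.5676| = 0.1938 km/s.

Δv₂ = 0.194 km/s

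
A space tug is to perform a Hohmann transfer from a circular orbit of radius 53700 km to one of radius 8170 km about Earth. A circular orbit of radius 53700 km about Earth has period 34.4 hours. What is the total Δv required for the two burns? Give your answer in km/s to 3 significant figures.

From Kepler's third law T² = 4π²r³/μ at r = 53700 km, T = 34.4 hours = 34.4 × 3600 s = 1.2384×10^5 s: μ = 4π²r³/T² = 3.98621×10^5 km³/s².
The Hohmann ellipse has a_t = (r₁ + r₂)/2 = 30935 km.
Circular speed at r₁: v₁ = √(μ/r₁) = √(3.98621×10^5/53700) = 2.7245 km/s.
Transfer-orbit speed at r₁ (v² = μ(2/r − 1/a)): v_a = √[μ(2/r₁ − 1/a_t)] = 1.4002 km/s.
First burn Δv₁ = |v_a − v₁| = 1.324 km/s.
Circular speed at r₂: v₂ = √(μ/r₂) = 6.985 km/s.
Transfer-orbit speed at r₂: v_p = √[μ(2/r₂ − 1/a_t)] = 9.203 km/s.
Second burn Δv₂ = |v₂ − v_p| = 2.218 km/s.
Δv = Δv₁ + Δv₂ = 1.324 + 2.218 = 3.542 km/s.

Δv = 3.54 km/s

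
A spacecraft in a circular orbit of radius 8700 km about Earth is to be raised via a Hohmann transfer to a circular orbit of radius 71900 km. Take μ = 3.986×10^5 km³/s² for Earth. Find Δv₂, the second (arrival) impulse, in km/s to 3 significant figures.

The Hohmann ellipse has a_t = (r₁ + r₂)/2 = 40300 km.
Circular speed at r = 71900 km: v_c = √(μ/r) = 2.355 km/s.
Vis-viva on the transfer ellipse at r = 71900 km gives v_t = √[μ(2/r − 1/a_t)] = 1.094 km/s.
Δv₂ = |v_t − v_c| = |1.094 − 2.355| = 1.261 km/s.

Δv₂ = 1.26 km/s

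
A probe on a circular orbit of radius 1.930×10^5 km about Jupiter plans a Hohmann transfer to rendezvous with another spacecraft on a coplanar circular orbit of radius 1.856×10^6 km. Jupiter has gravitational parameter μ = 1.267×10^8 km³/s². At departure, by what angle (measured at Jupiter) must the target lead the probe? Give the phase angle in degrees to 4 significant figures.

φ = 106.2°

Semi-major axis of the transfer orbit: a_t = (1.930×10^5 + 1.856×10^6)/2 = 1.0245×10^6 km.
The half-period of the transfer ellipse is t = π√(a_t³/μ) = 2.894×10^5 s.
The target's mean motion on its circular orbit is ω₂ = √(μ/r₂³) = 4.452×10^-6 rad/s.
Angle swept by the target during transfer: ω₂·t = 1.2884 rad = 73.82°.
The probe traverses 180° on the transfer ellipse, so the target must lead by 180° − 73.82° = 106.2°.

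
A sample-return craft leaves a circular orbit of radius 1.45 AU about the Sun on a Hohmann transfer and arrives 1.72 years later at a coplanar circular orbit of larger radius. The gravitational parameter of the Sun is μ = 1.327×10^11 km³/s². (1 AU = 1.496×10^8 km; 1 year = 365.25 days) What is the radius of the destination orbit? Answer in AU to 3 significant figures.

In km: r₁ = 1.45 × 1.496×10^8 = 2.1692×10^8 km.
Transfer time t = 1.72 years × 365.25 × 86400 s = 5.4279072×10^7 s, and t = π√(a_t³/μ).
So a_t = (μ t²/π²)^(1/3) = (1.327×10^11 × (5.4279072×10^7)² / π²)^(1/3) = 3.4089×10^8 km.
Since a_t = (r₁ + r₂)/2, r₂ = 2a_t − r₁ = 2×3.4089×10^8 − 2.1692×10^8 = 4.6486×10^8 km.
In AU: r₂ = 4.6486×10^8 / 1.496×10^8 = 3.11 AU.

r₂ = 3.11 AU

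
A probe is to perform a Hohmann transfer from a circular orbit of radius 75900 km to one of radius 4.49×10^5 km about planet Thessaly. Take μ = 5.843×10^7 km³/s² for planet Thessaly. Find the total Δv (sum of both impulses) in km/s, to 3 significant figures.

Δv = 13.8 km/s

The Hohmann ellipse has a_t = (r₁ + r₂)/2 = 2.6245×10^5 km.
At r₁ the circular-orbit speed is v₁ = √(μ/r₁) = 27.746 km/s.
Transfer-orbit speed at r₁ (v² = μ(2/r − 1/a)): v_p = √[μ(2/r₁ − 1/a_t)] = 36.291 km/s.
First burn Δv₁ = |v_p − v₁| = 8.545 km/s.
Circular speed at r₂: v₂ = √(μ/r₂) = 11.408 km/s.
Transfer-orbit speed at r₂: v_a = √[μ(2/r₂ − 1/a_t)] = 6.1347 km/s.
Second burn Δv₂ = |v₂ − v_a| = 5.273 km/s.
Δv = Δv₁ + Δv₂ = 8.545 + 5.273 = 13.82 km/s.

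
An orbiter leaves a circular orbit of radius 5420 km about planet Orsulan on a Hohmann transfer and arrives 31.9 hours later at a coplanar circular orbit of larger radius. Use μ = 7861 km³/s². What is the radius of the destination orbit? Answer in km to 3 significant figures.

Transfer time t = 31.9 hours = 1.1484×10^5 s, and t = π√(a_t³/μ).
So a_t = (μ t²/π²)^(1/3) = (7861 × (1.1484×10^5)² / π²)^(1/3) = 21901 km.
Since a_t = (r₁ + r₂)/2, r₂ = 2a_t − r₁ = 2×21901 − 5420 = 38382 km.

r₂ = 38400 km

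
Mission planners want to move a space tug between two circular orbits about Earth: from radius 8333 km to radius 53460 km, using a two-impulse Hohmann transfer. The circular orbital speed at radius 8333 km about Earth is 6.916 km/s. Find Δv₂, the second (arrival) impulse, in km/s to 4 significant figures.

Δv₂ = 1.312 km/s

From the circular-orbit relation v² = μ/r at r = 8333 km: μ = v²r = (6.916)² × 8333 = 3.98576×10^5 km³/s².
The Hohmann ellipse has a_t = (r₁ + r₂)/2 = 30896.5 km.
On the circular orbit at r = 53460 km, v_c = √(μ/r) = 2.730 km/s.
Vis-viva on the transfer ellipse at r = 53460 km gives v_t = √[μ(2/r − 1/a_t)] = 1.418 km/s.
Δv₂ = |v_t − v_c| = |1.418 − 2.730| = 1.312 km/s.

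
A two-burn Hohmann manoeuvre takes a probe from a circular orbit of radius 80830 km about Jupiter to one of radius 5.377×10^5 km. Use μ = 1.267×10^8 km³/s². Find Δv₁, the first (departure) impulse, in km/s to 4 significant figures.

Transfer-ellipse semi-major axis a_t = (r₁ + r₂)/2 = (80830 + 5.377×10^5)/2 = 3.09265×10^5 km.
On the circular orbit at r = 80830 km, v_c = √(μ/r) = 39.59 km/s.
Transfer-orbit speed at the same r (vis-viva, a = a_t): v_t = √[μ(2/r − 1/a_t)] = 52.20 km/s.
Δv₁ = |v_t − v_c| = |52.20 − 39.59| = 12.61 km/s.

Δv₁ = 12.61 km/s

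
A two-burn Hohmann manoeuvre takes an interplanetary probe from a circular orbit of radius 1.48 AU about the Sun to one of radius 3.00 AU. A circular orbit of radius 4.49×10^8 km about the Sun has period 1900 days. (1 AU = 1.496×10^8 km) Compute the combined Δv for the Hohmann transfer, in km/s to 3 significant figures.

From Kepler's third law T² = 4π²r³/μ at r = 4.49×10^8 km, T = 1900 days = 1900 × 86400 s = 1.6416×10^8 s: μ = 4π²r³/T² = 1.32606×10^11 km³/s².
In km: r₁ = 1.48 × 1.496×10^8 = 2.21408×10^8 km; r₂ = 3.00 × 1.496×10^8 = 4.488×10^8 km.
Transfer-ellipse semi-major axis a_t = (r₁ + r₂)/2 = (2.21408×10^8 + 4.488×10^8)/2 = 3.35104×10^8 km.
At r₁ the circular-orbit speed is v₁ = √(μ/r₁) = 24.473 km/s.
On the transfer ellipse at r₁, vis-viva equation gives v_p = √[μ(2/r₁ − 1/a_t)] = 28.322 km/s.
First burn Δv₁ = |v_p − v₁| = 3.849 km/s.
At r₂, v₂ = √(μ/r₂) = 17.189 km/s.
Transfer-orbit speed at r₂: v_a = √[μ(2/r₂ − 1/a_t)] = 13.972 km/s.
Second burn Δv₂ = |v₂ − v_a| = 3.217 km/s.
Δv = Δv₁ + Δv₂ = 3.849 + 3.217 = 7.066 km/s.

Δv = 7.07 km/s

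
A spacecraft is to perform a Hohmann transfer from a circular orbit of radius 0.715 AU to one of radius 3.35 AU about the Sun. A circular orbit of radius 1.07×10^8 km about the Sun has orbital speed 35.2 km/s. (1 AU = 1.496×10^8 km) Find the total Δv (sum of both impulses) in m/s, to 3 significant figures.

From the circular-orbit relation v² = μ/r at r = 1.07×10^8 km: μ = v²r = (35.2)² × 1.07×10^8 = 1.32577×10^11 km³/s².
In km: r₁ = 0.715 × 1.496×10^8 = 1.06964×10^8 km; r₂ = 3.35 × 1.496×10^8 = 5.0116×10^8 km.
The Hohmann ellipse has a_t = (r₁ + r₂)/2 = 3.04062×10^8 km.
At r₁ the circular-orbit speed is v₁ = √(μ/r₁) = 35.206 km/s.
On the transfer ellipse at r₁, vis-viva gives v_p = √[μ(2/r₁ − 1/a_t)] = 45.198 km/s.
First burn Δv₁ = |v_p − v₁| = 9.992 km/s.
Circular speed at r₂: v₂ = √(μ/r₂) = 16.265 km/s.
Transfer-orbit speed at r₂: v_a = √[μ(2/r₂ − 1/a_t)] = 9.6468 km/s.
Second burn Δv₂ = |v₂ − v_a| = 6.618 km/s.
Total Δv = Δv₁ + Δv₂ = 16.61 km/s.

Δv = 16600 m/s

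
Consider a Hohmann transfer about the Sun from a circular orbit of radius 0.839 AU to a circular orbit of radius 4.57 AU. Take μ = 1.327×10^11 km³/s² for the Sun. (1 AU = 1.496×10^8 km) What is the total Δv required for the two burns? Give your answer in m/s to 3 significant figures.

Δv = 15900 m/s

In km: r₁ = 0.839 × 1.496×10^8 = 1.255144×10^8 km; r₂ = 4.57 × 1.496×10^8 = 6.83672×10^8 km.
Semi-major axis of the transfer orbit: a_t = (1.255144×10^8 + 6.83672×10^8)/2 = 4.045932×10^8 km.
At r₁ the circular-orbit speed is v₁ = √(μ/r₁) = 32.515 km/s.
Transfer-orbit speed at r₁ (v² = μ(2/r − 1/a)): v_p = √[μ(2/r₁ − 1/a_t)] = 42.267 km/s.
First burn Δv₁ = |v_p − v₁| = 9.752 km/s.
Circular speed at r₂: v₂ = √(μ/r₂) = 13.932 km/s.
Transfer-orbit speed at r₂: v_a = √[μ(2/r₂ − 1/a_t)] = 7.7598 km/s.
Second burn Δv₂ = |v₂ − v_a| = 6.172 km/s.
Δv = Δv₁ + Δv₂ = 9.752 + 6.172 = 15.92 km/s.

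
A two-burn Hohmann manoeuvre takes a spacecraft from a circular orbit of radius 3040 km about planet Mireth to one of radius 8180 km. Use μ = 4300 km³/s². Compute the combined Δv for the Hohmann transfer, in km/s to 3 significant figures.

Semi-major axis of the transfer orbit: a_t = (3040 + 8180)/2 = 5610 km.
Circular speed at r₁: v₁ = √(μ/r₁) = √(4300/3040) = 1.1893 km/s.
On the transfer ellipse at r₁, v² = μ(2/r − 1/a) gives v_p = √[μ(2/r₁ − 1/a_t)] = 1.4361 km/s.
First burn Δv₁ = |v_p − v₁| = 0.2468 km/s.
Circular speed at r₂: v₂ = √(μ/r₂) = 0.7250 km/s.
Transfer-orbit speed at r₂: v_a = √[μ(2/r₂ − 1/a_t)] = 0.5337 km/s.
Second burn Δv₂ = |v₂ − v_a| = 0.1913 km/s.
Δv = Δv₁ + Δv₂ = 0.2468 + 0.1913 = 0.4381 km/s.

Δv = 0.438 km/s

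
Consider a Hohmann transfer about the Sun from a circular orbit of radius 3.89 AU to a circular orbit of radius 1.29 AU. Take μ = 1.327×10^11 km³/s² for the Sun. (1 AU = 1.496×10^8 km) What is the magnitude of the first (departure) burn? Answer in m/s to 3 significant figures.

Δv₁ = 4440 m/s

In km: r₁ = 3.89 × 1.496×10^8 = 5.81944×10^8 km; r₂ = 1.29 × 1.496×10^8 = 1.92984×10^8 km.
Transfer-ellipse semi-major axis a_t = (r₁ + r₂)/2 = (5.81944×10^8 + 1.92984×10^8)/2 = 3.87464×10^8 km.
On the circular orbit at r = 5.81944×10^8 km, v_c = √(μ/r) = 15.101 km/s.
Vis-viva on the transfer ellipse at r = 5.81944×10^8 km gives v_t = √[μ(2/r − 1/a_t)] = 10.657 km/s.
Δv₁ = |v_t − v_c| = |10.657 − 15.101| = 4.444 km/s.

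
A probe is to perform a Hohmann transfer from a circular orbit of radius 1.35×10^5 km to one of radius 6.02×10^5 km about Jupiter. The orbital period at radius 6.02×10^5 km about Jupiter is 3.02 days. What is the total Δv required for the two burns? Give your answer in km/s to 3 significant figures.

Δv = 14.2 km/s

From Kepler's third law T² = 4π²r³/μ at r = 6.02×10^5 km, T = 3.02 days = 3.02 × 86400 s = 2.60928×10^5 s: μ = 4π²r³/T² = 1.26505×10^8 km³/s².
The Hohmann ellipse has a_t = (r₁ + r₂)/2 = 3.685×10^5 km.
At r₁ the circular-orbit speed is v₁ = √(μ/r₁) = 30.612 km/s.
On the transfer ellipse at r₁, vis-viva gives v_p = √[μ(2/r₁ − 1/a_t)] = 39.126 km/s.
First burn Δv₁ = |v_p − v₁| = 8.514 km/s.
Circular speed at r₂: v₂ = √(μ/r₂) = 14.496 km/s.
Transfer-orbit speed at r₂: v_a = √[μ(2/r₂ − 1/a_t)] = 8.7741 km/s.
Second burn Δv₂ = |v₂ − v_a| = 5.722 km/s.
Total Δv = Δv₁ + Δv₂ = 14.24 km/s.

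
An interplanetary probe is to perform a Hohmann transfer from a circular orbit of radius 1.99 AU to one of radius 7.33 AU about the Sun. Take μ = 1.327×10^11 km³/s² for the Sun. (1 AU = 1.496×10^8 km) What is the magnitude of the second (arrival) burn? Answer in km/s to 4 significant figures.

Δv₂ = 3.812 km/s

In km: r₁ = 1.99 × 1.496×10^8 = 2.97704×10^8 km; r₂ = 7.33 × 1.496×10^8 = 1.096568×10^9 km.
The Hohmann ellipse has a_t = (r₁ + r₂)/2 = 6.97136×10^8 km.
On the circular orbit at r = 1.096568×10^9 km, v_c = √(μ/r) = 11.001 km/s.
Vis-viva on the transfer ellipse at r = 1.096568×10^9 km gives v_t = √[μ(2/r − 1/a_t)] = 7.1887 km/s.
Δv₂ = |v_t − v_c| = |7.1887 − 11.001| = 3.812 km/s.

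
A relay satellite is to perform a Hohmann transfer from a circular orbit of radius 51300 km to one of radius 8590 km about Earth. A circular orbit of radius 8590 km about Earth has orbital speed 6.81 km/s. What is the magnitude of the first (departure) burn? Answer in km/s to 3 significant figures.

Δv₁ = 1.29 km/s

From the circular-orbit relation v² = μ/r at r = 8590 km: μ = v²r = (6.81)² × 8590 = 3.98371×10^5 km³/s².
Transfer-ellipse semi-major axis a_t = (r₁ + r₂)/2 = (51300 + 8590)/2 = 29945 km.
On the circular orbit at r = 51300 km, v_c = √(μ/r) = 2.787 km/s.
Vis-viva on the transfer ellipse at r = 51300 km gives v_t = √[μ(2/r − 1/a_t)] = 1.493 km/s.
Δv₁ = |v_t − v_c| = |1.493 − 2.787| = 1.294 km/s.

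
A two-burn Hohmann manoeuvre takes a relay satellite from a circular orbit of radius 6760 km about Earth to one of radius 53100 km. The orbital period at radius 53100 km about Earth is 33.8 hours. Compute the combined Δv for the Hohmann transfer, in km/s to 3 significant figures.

Δv = 3.99 km/s

From Kepler's third law T² = 4π²r³/μ at r = 53100 km, T = 33.8 hours = 33.8 × 3600 s = 1.2168×10^5 s: μ = 4π²r³/T² = 3.99213×10^5 km³/s².
The Hohmann ellipse has a_t = (r₁ + r₂)/2 = 29930 km.
Circular speed at r₁: v₁ = √(μ/r₁) = √(3.99213×10^5/6760) = 7.6847 km/s.
Transfer-orbit speed at r₁ (v² = μ(2/r − 1/a)): v_p = √[μ(2/r₁ − 1/a_t)] = 10.236 km/s.
First burn Δv₁ = |v_p − v₁| = 2.551 km/s.
At r₂, v₂ = √(μ/r₂) = 2.742 km/s.
Transfer-orbit speed at r₂: v_a = √[μ(2/r₂ − 1/a_t)] = 1.303 km/s.
Second burn Δv₂ = |v₂ − v_a| = 1.439 km/s.
Total Δv = Δv₁ + Δv₂ = 3.990 km/s.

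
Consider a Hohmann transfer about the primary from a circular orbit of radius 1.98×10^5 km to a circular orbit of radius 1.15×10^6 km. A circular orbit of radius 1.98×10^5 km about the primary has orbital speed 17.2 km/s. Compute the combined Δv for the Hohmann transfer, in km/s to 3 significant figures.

From the circular-orbit relation v² = μ/r at r = 1.98×10^5 km: μ = v²r = (17.2)² × 1.98×10^5 = 5.85763×10^7 km³/s².
Semi-major axis of the transfer orbit: a_t = (1.980×10^5 + 1.150×10^6)/2 = 6.740×10^5 km.
At r₁ the circular-orbit speed is v₁ = √(μ/r₁) = 17.200 km/s.
On the transfer ellipse at r₁, v² = μ(2/r − 1/a) gives v_p = √[μ(2/r₁ − 1/a_t)] = 22.467 km/s.
First burn Δv₁ = |v_p − v₁| = 5.267 km/s.
Circular speed at r₂: v₂ = √(μ/r₂) = 7.137 km/s.
Transfer-orbit speed at r₂: v_a = √[μ(2/r₂ − 1/a_t)] = 3.868 km/s.
Second burn Δv₂ = |v₂ − v_a| = 3.269 km/s.
Total Δv = Δv₁ + Δv₂ = 8.536 km/s.

Δv = 8.54 km/s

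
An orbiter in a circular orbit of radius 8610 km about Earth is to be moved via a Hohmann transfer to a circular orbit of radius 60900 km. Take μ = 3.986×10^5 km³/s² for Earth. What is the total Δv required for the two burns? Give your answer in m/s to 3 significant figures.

Transfer-ellipse semi-major axis a_t = (r₁ + r₂)/2 = (8610 + 60900)/2 = 34755 km.
Circular speed at r₁: v₁ = √(μ/r₁) = √(3.986×10^5/8610) = 6.804 km/s.
On the transfer ellipse at r₁, vis-viva gives v_p = √[μ(2/r₁ − 1/a_t)] = 9.007 km/s.
First burn Δv₁ = |v_p − v₁| = 2.203 km/s.
At r₂, v₂ = √(μ/r₂) = 2.558 km/s.
Transfer-orbit speed at r₂: v_a = √[μ(2/r₂ − 1/a_t)] = 1.273 km/s.
Second burn Δv₂ = |v₂ − v_a| = 1.285 km/s.
Total Δv = Δv₁ + Δv₂ = 3.488 km/s.

Δv = 3490 m/s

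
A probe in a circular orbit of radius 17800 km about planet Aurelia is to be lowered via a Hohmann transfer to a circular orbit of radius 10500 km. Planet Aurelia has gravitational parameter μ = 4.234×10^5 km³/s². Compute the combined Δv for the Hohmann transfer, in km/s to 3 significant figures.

Δv = 1.45 km/s

Transfer-ellipse semi-major axis a_t = (r₁ + r₂)/2 = (17800 + 10500)/2 = 14150 km.
At r₁ the circular-orbit speed is v₁ = √(μ/r₁) = 4.87714 km/s.
On the transfer ellipse at r₁, vis-viva equation gives v_a = √[μ(2/r₁ − 1/a_t)] = 4.20128 km/s.
First burn Δv₁ = |v_a − v₁| = 0.6759 km/s.
Circular speed at r₂: v₂ = √(μ/r₂) = 6.3501 km/s.
Transfer-orbit speed at r₂: v_p = √[μ(2/r₂ − 1/a_t)] = 7.1222 km/s.
Second burn Δv₂ = |v₂ − v_p| = 0.7721 km/s.
Δv = Δv₁ + Δv₂ = 0.6759 + 0.7721 = 1.448 km/s.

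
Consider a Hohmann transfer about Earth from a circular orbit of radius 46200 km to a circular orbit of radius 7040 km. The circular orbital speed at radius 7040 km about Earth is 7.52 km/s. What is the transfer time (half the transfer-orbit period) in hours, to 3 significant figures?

From the circular-orbit relation v² = μ/r at r = 7040 km: μ = v²r = (7.52)² × 7040 = 3.98115×10^5 km³/s².
Transfer-ellipse semi-major axis a_t = (r₁ + r₂)/2 = (46200 + 7040)/2 = 26620 km.
By Kepler's third law the transfer-orbit period is T = 2π√(a_t³/μ), so t = T/2 = 21630 s.
Converting: 21630 s ÷ 3600 s/hour = 6.01 hours.

t = 6.01 hours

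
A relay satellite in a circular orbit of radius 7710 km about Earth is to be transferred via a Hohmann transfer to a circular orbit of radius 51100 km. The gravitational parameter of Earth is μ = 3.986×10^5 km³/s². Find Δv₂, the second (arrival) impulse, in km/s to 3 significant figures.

Transfer-ellipse semi-major axis a_t = (r₁ + r₂)/2 = (7710 + 51100)/2 = 29405 km.
On the circular orbit at r = 51100 km, v_c = √(μ/r) = 2.793 km/s.
Transfer-orbit speed at the same r (vis-viva, a = a_t): v_t = √[μ(2/r − 1/a_t)] = 1.430 km/s.
Δv₂ = |v_t − v_c| = |1.430 − 2.793| = 1.363 km/s.

Δv₂ = 1.36 km/s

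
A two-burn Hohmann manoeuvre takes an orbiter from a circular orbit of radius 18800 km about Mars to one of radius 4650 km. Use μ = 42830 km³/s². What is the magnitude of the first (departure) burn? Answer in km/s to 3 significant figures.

Δv₁ = 0.559 km/s

Semi-major axis of the transfer orbit: a_t = (18800 + 4650)/2 = 11725 km.
On the circular orbit at r = 18800 km, v_c = √(μ/r) = 1.50937 km/s.
Vis-viva on the transfer ellipse at r = 18800 km gives v_t = √[μ(2/r − 1/a_t)] = 0.950529 km/s.
Δv₁ = |v_t − v_c| = |0.950529 − 1.50937| = 0.5588 km/s.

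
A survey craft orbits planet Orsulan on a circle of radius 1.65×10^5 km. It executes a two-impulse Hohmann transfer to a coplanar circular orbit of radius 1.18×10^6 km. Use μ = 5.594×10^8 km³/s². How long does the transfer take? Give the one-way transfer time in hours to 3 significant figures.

t = 20.3 hours

The Hohmann ellipse has a_t = (r₁ + r₂)/2 = 6.725×10^5 km.
By Kepler's third law the transfer-orbit period is T = 2π√(a_t³/μ), so t = T/2 = 73250 s.
Converting: 73250 s ÷ 3600 s/hour = 20.3 hours.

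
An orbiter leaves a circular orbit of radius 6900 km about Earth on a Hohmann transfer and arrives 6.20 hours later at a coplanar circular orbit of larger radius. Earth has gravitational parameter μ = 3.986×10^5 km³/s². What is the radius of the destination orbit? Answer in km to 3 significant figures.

r₂ = 47500 km

Transfer time t = 6.20 hours = 22320 s, and t = π√(a_t³/μ).
So a_t = (μ t²/π²)^(1/3) = (3.986×10^5 × (22320)² / π²)^(1/3) = 27198 km.
Since a_t = (r₁ + r₂)/2, r₂ = 2a_t − r₁ = 2×27198 − 6900 = 47496 km.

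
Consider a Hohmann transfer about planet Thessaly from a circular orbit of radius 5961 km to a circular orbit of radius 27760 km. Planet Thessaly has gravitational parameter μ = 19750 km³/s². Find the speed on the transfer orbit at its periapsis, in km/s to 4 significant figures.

The Hohmann ellipse has a_t = (r₁ + r₂)/2 = 16860.5 km.
At periapsis, r = 5961 km.
Applying v² = μ(2/r − 1/a_t): v = 2.336 km/s.

v = 2.336 km/s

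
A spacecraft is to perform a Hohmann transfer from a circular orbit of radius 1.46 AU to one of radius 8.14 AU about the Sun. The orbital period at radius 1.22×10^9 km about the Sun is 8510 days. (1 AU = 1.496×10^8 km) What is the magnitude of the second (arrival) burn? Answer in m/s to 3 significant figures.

From Kepler's third law T² = 4π²r³/μ at r = 1.22×10^9 km, T = 8510 days = 8510 × 86400 s = 7.35264×10^8 s: μ = 4π²r³/T² = 1.32603×10^11 km³/s².
In km: r₁ = 1.46 × 1.496×10^8 = 2.18416×10^8 km; r₂ = 8.14 × 1.496×10^8 = 1.217744×10^9 km.
Semi-major axis of the transfer orbit: a_t = (2.18416×10^8 + 1.217744×10^9)/2 = 7.1808×10^8 km.
Circular speed at r = 1.217744×10^9 km: v_c = √(μ/r) = 10.435 km/s.
Vis-viva on the transfer ellipse at r = 1.217744×10^9 km gives v_t = √[μ(2/r − 1/a_t)] = 5.7551 km/s.
Δv₂ = |v_t − v_c| = |5.7551 − 10.435| = 4.680 km/s.

Δv₂ = 4680 m/s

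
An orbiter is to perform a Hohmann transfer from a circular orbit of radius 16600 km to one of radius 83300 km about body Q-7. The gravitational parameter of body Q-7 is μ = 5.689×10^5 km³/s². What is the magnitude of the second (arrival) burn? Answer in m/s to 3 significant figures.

The Hohmann ellipse has a_t = (r₁ + r₂)/2 = 49950 km.
Circular speed at r = 83300 km: v_c = √(μ/r) = 2.6133 km/s.
Vis-viva on the transfer ellipse at r = 83300 km gives v_t = √[μ(2/r − 1/a_t)] = 1.5065 km/s.
Δv₂ = |v_t − v_c| = |1.5065 − 2.6133| = 1.107 km/s.

Δv₂ = 1110 m/s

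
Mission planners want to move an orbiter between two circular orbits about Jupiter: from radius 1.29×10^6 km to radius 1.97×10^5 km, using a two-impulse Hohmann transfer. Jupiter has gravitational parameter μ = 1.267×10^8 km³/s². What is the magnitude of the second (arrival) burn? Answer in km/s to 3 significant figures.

The Hohmann ellipse has a_t = (r₁ + r₂)/2 = 7.435×10^5 km.
Circular speed at r = 1.970×10^5 km: v_c = √(μ/r) = 25.360 km/s.
Vis-viva on the transfer ellipse at r = 1.970×10^5 km gives v_t = √[μ(2/r − 1/a_t)] = 33.405 km/s.
Δv₂ = |v_t − v_c| = |33.405 − 25.360| = 8.045 km/s.

Δv₂ = 8.04 km/s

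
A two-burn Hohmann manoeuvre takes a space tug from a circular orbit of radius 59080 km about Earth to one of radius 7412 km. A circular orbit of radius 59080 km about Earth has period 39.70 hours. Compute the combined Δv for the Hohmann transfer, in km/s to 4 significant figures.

Δv = 3.813 km/s

From Kepler's third law T² = 4π²r³/μ at r = 59080 km, T = 39.70 hours = 39.70 × 3600 s = 1.4292×10^5 s: μ = 4π²r³/T² = 3.98561×10^5 km³/s².
Semi-major axis of the transfer orbit: a_t = (59080 + 7412)/2 = 33246 km.
At r₁ the circular-orbit speed is v₁ = √(μ/r₁) = 2.597 km/s.
On the transfer ellipse at r₁, vis-viva gives v_a = √[μ(2/r₁ − 1/a_t)] = 1.226 km/s.
First burn Δv₁ = |v_a − v₁| = 1.371 km/s.
Circular speed at r₂: v₂ = √(μ/r₂) = 7.333 km/s.
Transfer-orbit speed at r₂: v_p = √[μ(2/r₂ − 1/a_t)] = 9.775 km/s.
Second burn Δv₂ = |v₂ − v_p| = 2.442 km/s.
Total Δv = Δv₁ + Δv₂ = 3.813 km/s.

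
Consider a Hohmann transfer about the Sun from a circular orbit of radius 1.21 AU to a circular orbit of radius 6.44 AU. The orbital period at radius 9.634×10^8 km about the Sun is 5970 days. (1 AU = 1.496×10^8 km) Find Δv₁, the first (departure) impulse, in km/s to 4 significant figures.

From Kepler's third law T² = 4π²r³/μ at r = 9.634×10^8 km, T = 5970 days = 5970 × 86400 s = 5.15808×10^8 s: μ = 4π²r³/T² = 1.32679×10^11 km³/s².
In km: r₁ = 1.21 × 1.496×10^8 = 1.81016×10^8 km; r₂ = 6.44 × 1.496×10^8 = 9.63424×10^8 km.
Semi-major axis of the transfer orbit: a_t = (1.81016×10^8 + 9.63424×10^8)/2 = 5.7222×10^8 km.
On the circular orbit at r = 1.81016×10^8 km, v_c = √(μ/r) = 27.073 km/s.
Vis-viva on the transfer ellipse at r = 1.81016×10^8 km gives v_t = √[μ(2/r − 1/a_t)] = 35.129 km/s.
Δv₁ = |v_t − v_c| = |35.129 − 27.073| = 8.056 km/s.

Δv₁ = 8.056 km/s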